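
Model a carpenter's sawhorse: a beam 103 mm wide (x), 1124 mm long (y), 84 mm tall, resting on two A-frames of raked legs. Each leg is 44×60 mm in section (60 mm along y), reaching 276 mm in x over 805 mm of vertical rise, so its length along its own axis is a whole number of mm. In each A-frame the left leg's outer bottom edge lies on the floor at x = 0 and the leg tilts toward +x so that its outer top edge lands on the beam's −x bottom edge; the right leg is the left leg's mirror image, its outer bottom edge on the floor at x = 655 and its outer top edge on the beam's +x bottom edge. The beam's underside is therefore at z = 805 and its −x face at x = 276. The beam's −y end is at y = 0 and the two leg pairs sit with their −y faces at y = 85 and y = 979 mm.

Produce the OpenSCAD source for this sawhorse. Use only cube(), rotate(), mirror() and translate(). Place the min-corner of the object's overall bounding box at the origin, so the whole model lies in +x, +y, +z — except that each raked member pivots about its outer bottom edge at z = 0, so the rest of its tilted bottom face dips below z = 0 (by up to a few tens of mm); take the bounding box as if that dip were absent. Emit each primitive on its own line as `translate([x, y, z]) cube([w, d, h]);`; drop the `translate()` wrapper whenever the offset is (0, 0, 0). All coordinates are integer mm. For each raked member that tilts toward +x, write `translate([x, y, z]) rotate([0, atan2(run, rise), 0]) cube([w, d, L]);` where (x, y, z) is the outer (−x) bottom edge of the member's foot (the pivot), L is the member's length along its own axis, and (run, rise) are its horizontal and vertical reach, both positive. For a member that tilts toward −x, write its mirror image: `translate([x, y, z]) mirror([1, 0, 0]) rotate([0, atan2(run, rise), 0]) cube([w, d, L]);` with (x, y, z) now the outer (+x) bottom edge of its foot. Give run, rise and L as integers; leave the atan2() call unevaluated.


// leg length = √(276² + 805²) = 851
// right-leg outer foot x = 2·276 + 103 = 655
// beam min-corner = (276, 0, 805)
translate([276, 0, 805]) cube([103, 1124, 84]);
translate([0, 85, 0]) rotate([0, atan2(276, 805), 0]) cube([44, 60, 851]);
translate([655, 85, 0]) mirror([1, 0, 0]) rotate([0, atan2(276, 805), 0]) cube([44, 60, 851]);
translate([0, 979, 0]) rotate([0, atan2(276, 805), 0]) cube([44, 60, 851]);
translate([655, 979, 0]) mirror([1, 0, 0]) rotate([0, atan2(276, 805), 0]) cube([44, 60, 851]);


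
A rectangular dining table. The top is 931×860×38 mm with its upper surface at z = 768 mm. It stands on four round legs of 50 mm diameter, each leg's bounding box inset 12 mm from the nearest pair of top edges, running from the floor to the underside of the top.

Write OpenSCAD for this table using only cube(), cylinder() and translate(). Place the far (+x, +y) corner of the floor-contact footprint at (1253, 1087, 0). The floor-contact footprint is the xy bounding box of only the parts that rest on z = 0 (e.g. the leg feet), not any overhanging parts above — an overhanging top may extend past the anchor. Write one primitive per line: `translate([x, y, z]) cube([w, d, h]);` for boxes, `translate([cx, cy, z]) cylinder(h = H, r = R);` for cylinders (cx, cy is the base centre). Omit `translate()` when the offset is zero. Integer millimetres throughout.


translate([334, 239, 730]) cube([931, 860, 38]);
translate([371, 276, 0]) cylinder(h = 730, r = 25);
translate([1228, 276, 0]) cylinder(h = 730, r = 25);
translate([371, 1062, 0]) cylinder(h = 730, r = 25);
translate([1228, 1062, 0]) cylinder(h = 730, r = 25);


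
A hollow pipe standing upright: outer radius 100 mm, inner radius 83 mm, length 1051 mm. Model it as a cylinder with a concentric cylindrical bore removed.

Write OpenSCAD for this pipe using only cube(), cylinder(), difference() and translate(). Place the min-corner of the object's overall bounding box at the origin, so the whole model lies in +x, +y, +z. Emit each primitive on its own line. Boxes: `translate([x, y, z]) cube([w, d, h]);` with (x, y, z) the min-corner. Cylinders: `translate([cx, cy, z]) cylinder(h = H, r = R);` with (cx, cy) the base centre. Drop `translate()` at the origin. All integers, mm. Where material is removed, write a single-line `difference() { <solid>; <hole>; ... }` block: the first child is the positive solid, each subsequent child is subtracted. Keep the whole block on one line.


difference() { translate([100, 100, 0]) cylinder(h = 1051, r = 100); translate([100, 100, 0]) cylinder(h = 1051, r = 83); }


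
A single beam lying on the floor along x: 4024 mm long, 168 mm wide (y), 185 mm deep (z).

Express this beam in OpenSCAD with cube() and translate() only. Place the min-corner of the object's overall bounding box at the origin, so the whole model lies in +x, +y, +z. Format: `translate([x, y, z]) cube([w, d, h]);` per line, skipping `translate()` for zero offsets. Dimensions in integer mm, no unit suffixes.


cube([4024, 168, 185]);


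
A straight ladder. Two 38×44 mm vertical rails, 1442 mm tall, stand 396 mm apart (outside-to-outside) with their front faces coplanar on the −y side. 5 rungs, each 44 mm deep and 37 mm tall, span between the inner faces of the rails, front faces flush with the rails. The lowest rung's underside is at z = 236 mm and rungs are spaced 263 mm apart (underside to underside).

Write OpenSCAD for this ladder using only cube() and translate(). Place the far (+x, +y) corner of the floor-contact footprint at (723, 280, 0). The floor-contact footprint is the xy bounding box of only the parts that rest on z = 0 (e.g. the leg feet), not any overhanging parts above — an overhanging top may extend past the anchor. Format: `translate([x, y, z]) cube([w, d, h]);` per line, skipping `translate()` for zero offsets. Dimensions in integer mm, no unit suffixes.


translate([327, 236, 0]) cube([38, 44, 1442]);
translate([685, 236, 0]) cube([38, 44, 1442]);
translate([365, 236, 236]) cube([320, 44, 37]);
translate([365, 236, 499]) cube([320, 44, 37]);
translate([365, 236, 762]) cube([320, 44, 37]);
translate([365, 236, 1025]) cube([320, 44, 37]);
translate([365, 236, 1288]) cube([320, 44, 37]);


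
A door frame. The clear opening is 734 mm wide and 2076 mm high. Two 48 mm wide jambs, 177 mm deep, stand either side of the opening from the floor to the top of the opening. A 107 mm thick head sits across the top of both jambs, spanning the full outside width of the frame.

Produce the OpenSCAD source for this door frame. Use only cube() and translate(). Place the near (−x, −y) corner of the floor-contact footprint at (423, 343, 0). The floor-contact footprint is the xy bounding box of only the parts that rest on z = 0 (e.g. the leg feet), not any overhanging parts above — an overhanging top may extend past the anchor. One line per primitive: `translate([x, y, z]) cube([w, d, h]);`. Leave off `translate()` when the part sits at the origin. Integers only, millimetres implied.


translate([423, 343, 0]) cube([48, 177, 2076]);
translate([1205, 343, 0]) cube([48, 177, 2076]);
translate([423, 343, 2076]) cube([830, 177, 107]);


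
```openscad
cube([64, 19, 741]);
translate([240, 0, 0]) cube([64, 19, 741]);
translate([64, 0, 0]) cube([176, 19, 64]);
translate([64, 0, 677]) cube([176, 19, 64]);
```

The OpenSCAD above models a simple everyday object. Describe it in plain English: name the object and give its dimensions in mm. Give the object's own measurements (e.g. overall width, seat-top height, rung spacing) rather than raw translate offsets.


A rectangular picture frame lying in the x–z plane (depth along y). The opening is 176 mm wide (x) by 613 mm tall (z), surrounded by a border 64 mm wide on all four sides. The frame is 19 mm deep and is made of two full-height vertical stiles with two horizontal rails fitted between them.


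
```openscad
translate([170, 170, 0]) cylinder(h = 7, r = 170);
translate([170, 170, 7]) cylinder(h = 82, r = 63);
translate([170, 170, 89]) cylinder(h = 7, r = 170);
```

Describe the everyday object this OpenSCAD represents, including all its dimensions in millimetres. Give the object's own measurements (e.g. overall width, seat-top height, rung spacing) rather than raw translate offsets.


A spool: two coaxial disc flanges of radius 170 mm and thickness 7 mm, joined by a core cylinder of radius 63 mm and height 82 mm. The lower flange rests on z = 0 and the three cylinders share a vertical axis.


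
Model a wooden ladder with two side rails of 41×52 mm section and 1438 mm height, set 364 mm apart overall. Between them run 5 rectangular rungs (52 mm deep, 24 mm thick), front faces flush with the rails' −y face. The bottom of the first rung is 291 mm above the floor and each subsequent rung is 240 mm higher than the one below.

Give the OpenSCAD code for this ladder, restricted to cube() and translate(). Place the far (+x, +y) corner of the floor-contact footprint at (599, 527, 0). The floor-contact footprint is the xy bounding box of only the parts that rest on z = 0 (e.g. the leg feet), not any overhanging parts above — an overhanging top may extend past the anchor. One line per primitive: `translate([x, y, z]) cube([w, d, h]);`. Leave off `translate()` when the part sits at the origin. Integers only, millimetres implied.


translate([235, 475, 0]) cube([41, 52, 1438]);
translate([558, 475, 0]) cube([41, 52, 1438]);
translate([276, 475, 291]) cube([282, 52, 24]);
translate([276, 475, 531]) cube([282, 52, 24]);
translate([276, 475, 771]) cube([282, 52, 24]);
translate([276, 475, 1011]) cube([282, 52, 24]);
translate([276, 475, 1251]) cube([282, 52, 24]);


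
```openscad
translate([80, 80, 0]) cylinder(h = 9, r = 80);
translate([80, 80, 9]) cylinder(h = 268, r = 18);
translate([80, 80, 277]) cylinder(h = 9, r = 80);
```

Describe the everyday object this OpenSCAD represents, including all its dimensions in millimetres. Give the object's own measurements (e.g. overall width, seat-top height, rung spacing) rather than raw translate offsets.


A spool: two coaxial disc flanges of radius 80 mm and thickness 9 mm, joined by a core cylinder of radius 18 mm and height 268 mm. The lower flange rests on z = 0 and the three cylinders share a vertical axis.


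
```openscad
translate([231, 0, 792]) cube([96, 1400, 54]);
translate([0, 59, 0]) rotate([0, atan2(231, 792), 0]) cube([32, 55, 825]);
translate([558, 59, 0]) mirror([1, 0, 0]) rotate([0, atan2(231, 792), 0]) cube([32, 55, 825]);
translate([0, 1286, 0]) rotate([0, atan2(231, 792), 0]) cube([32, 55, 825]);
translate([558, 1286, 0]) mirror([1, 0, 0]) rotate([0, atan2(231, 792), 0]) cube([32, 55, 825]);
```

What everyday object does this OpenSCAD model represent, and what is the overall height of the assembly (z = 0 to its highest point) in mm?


A sawhorse. The overall height is 846 mm.

A beam across two mirrored pairs of raked legs — a sawhorse. The beam's underside is at z = 792 (matching the legs' vertical rise in atan2(231, 792)) and the beam is 54 mm tall, so its top is at 792 + 54 = 846 mm. The raked legs top out at the beam's underside, so that is the highest point.


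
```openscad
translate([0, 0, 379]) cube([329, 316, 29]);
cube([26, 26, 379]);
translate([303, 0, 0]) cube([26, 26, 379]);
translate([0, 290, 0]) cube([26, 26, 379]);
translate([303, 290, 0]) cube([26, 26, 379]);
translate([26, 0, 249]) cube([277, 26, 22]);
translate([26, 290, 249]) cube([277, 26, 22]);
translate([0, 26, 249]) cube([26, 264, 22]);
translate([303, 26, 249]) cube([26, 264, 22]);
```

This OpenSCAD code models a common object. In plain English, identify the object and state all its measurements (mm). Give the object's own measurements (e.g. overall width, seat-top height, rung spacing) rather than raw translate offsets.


A simple wooden stool: a rectangular seat 329 mm (x) by 316 mm (y), 29 mm thick, top face at z = 408 mm, on four square legs, each 26×26 mm in cross-section. The legs rest on z = 0, each flush with a corner of the seat. Four stretchers, 26 mm wide and 22 mm tall, connect adjacent legs with their undersides at z = 249 mm, each running between the inner faces of the legs it joins and aligned with the legs' outer faces on the other axis.


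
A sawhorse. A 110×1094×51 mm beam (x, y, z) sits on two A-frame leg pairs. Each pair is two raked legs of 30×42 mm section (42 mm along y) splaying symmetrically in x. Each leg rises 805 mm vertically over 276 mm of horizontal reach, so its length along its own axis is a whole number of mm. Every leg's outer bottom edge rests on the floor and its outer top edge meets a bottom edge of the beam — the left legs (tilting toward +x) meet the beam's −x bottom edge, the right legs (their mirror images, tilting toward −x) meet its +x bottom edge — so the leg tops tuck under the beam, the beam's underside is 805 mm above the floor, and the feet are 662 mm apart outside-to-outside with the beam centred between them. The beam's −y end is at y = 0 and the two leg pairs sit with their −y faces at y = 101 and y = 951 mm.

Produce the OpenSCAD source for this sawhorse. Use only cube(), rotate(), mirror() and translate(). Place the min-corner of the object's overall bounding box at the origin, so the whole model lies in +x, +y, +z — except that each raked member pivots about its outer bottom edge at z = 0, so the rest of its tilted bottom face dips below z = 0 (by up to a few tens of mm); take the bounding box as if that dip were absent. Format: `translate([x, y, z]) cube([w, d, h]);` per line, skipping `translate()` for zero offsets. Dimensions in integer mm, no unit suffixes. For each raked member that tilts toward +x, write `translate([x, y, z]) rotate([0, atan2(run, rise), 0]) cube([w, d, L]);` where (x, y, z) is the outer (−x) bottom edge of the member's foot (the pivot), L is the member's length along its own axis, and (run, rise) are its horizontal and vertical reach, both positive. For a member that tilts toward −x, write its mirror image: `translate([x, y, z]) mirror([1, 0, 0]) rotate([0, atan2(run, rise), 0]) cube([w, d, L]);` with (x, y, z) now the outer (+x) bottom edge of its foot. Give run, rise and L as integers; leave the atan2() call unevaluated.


// leg length = √(276² + 805²) = 851
// right-leg outer foot x = 2·276 + 110 = 662
// beam min-corner = (276, 0, 805)
translate([276, 0, 805]) cube([110, 1094, 51]);
translate([0, 101, 0]) rotate([0, atan2(276, 805), 0]) cube([30, 42, 851]);
translate([662, 101, 0]) mirror([1, 0, 0]) rotate([0, atan2(276, 805), 0]) cube([30, 42, 851]);
translate([0, 951, 0]) rotate([0, atan2(276, 805), 0]) cube([30, 42, 851]);
translate([662, 951, 0]) mirror([1, 0, 0]) rotate([0, atan2(276, 805), 0]) cube([30, 42, 851]);


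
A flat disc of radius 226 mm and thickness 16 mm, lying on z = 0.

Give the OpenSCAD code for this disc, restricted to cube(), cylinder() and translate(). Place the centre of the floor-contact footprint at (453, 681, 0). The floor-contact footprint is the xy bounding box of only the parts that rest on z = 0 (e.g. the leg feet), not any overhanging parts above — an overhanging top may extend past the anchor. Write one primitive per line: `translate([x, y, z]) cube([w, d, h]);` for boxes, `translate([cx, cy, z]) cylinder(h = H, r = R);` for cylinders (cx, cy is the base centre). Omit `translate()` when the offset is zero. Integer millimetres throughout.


translate([453, 681, 0]) cylinder(h = 16, r = 226);


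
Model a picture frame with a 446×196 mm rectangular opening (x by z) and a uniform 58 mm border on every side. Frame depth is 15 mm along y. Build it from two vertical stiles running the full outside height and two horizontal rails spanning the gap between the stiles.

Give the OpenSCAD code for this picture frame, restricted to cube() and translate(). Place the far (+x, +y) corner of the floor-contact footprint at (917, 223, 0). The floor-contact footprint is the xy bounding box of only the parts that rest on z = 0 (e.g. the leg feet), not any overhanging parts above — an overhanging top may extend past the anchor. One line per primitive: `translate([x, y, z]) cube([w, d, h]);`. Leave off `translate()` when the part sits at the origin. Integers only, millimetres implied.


translate([355, 208, 0]) cube([58, 15, 312]);
translate([859, 208, 0]) cube([58, 15, 312]);
translate([413, 208, 0]) cube([446, 15, 58]);
translate([413, 208, 254]) cube([446, 15, 58]);


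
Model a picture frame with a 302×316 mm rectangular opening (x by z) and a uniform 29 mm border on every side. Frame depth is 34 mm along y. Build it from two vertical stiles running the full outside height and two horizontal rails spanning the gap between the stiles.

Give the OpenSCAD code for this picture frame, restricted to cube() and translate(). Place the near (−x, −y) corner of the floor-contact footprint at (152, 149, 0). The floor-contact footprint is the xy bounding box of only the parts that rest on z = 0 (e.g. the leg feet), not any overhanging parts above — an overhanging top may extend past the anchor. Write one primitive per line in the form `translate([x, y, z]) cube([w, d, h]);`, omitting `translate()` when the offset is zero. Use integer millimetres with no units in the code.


translate([152, 149, 0]) cube([29, 34, 374]);
translate([483, 149, 0]) cube([29, 34, 374]);
translate([181, 149, 0]) cube([302, 34, 29]);
translate([181, 149, 345]) cube([302, 34, 29]);


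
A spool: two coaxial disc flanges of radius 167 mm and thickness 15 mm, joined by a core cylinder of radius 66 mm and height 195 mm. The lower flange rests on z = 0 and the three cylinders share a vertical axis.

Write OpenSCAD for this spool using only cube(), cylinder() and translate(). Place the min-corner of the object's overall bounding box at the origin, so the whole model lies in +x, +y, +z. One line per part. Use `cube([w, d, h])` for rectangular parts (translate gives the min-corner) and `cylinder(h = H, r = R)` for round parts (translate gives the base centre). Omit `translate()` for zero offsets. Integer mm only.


translate([167, 167, 0]) cylinder(h = 15, r = 167);
translate([167, 167, 15]) cylinder(h = 195, r = 66);
translate([167, 167, 210]) cylinder(h = 15, r = 167);


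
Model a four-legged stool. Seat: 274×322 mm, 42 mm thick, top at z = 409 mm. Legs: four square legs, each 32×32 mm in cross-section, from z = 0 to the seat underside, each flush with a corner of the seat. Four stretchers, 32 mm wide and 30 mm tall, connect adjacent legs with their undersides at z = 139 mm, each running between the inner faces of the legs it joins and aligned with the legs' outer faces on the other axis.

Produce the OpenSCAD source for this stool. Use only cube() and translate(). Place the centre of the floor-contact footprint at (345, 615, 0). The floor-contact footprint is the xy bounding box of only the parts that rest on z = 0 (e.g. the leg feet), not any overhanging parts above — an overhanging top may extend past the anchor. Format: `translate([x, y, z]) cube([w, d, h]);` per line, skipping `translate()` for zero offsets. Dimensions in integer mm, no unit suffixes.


// leg_h = 409 - 42 = 367
// stretcher span = 274 - 2*32 = 210
translate([208, 454, 367]) cube([274, 322, 42]);
translate([208, 454, 0]) cube([32, 32, 367]);
translate([450, 454, 0]) cube([32, 32, 367]);
translate([208, 744, 0]) cube([32, 32, 367]);
translate([450, 744, 0]) cube([32, 32, 367]);
translate([240, 454, 139]) cube([210, 32, 30]);
translate([240, 744, 139]) cube([210, 32, 30]);
translate([208, 486, 139]) cube([32, 258, 30]);
translate([450, 486, 139]) cube([32, 258, 30]);


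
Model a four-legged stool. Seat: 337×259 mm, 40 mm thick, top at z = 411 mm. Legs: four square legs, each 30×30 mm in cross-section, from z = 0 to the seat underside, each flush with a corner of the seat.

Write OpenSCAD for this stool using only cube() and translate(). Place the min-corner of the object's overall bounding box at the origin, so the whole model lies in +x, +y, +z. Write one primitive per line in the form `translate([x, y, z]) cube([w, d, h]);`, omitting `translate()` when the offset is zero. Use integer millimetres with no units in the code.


translate([0, 0, 371]) cube([337, 259, 40]);
cube([30, 30, 371]);
translate([307, 0, 0]) cube([30, 30, 371]);
translate([0, 229, 0]) cube([30, 30, 371]);
translate([307, 229, 0]) cube([30, 30, 371]);


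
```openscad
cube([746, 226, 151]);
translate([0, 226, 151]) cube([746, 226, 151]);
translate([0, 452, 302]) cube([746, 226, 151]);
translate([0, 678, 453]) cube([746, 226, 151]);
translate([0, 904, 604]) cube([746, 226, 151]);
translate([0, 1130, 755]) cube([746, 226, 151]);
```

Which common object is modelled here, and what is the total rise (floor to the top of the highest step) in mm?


A staircase. The total rise is 906 mm.

6 identical blocks, each offset up and back from the previous — a staircase. Each step is 151 mm tall and there are 6 of them, so the total rise is 6 × 151 = 906 mm.


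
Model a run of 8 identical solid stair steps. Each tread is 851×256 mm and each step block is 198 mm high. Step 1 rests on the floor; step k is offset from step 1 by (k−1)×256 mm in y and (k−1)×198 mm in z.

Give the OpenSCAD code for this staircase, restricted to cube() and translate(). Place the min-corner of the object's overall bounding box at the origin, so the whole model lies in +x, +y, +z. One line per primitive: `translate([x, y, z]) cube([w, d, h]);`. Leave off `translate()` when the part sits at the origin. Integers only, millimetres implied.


cube([851, 256, 198]);
translate([0, 256, 198]) cube([851, 256, 198]);
translate([0, 512, 396]) cube([851, 256, 198]);
translate([0, 768, 594]) cube([851, 256, 198]);
translate([0, 1024, 792]) cube([851, 256, 198]);
translate([0, 1280, 990]) cube([851, 256, 198]);
translate([0, 1536, 1188]) cube([851, 256, 198]);
translate([0, 1792, 1386]) cube([851, 256, 198]);


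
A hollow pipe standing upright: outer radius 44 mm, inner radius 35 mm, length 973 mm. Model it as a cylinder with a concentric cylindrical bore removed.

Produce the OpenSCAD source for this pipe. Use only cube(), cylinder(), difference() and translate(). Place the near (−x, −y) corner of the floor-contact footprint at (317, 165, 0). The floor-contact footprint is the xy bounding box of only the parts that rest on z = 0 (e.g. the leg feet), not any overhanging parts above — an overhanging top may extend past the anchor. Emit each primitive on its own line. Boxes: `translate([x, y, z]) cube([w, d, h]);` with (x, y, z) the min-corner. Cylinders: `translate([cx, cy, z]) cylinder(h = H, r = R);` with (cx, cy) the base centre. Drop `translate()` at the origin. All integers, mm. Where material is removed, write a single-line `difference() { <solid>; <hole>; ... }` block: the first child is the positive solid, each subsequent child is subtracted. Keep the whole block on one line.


difference() { translate([361, 209, 0]) cylinder(h = 973, r = 44); translate([361, 209, 0]) cylinder(h = 973, r = 35); }


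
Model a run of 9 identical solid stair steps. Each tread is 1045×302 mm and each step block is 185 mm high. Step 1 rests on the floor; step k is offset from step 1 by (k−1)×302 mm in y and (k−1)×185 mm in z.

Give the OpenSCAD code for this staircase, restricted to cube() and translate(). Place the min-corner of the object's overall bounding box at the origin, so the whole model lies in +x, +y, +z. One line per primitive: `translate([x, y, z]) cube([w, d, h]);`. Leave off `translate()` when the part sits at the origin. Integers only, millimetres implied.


cube([1045, 302, 185]);
translate([0, 302, 185]) cube([1045, 302, 185]);
translate([0, 604, 370]) cube([1045, 302, 185]);
translate([0, 906, 555]) cube([1045, 302, 185]);
translate([0, 1208, 740]) cube([1045, 302, 185]);
translate([0, 1510, 925]) cube([1045, 302, 185]);
translate([0, 1812, 1110]) cube([1045, 302, 185]);
translate([0, 2114, 1295]) cube([1045, 302, 185]);
translate([0, 2416, 1480]) cube([1045, 302, 185]);


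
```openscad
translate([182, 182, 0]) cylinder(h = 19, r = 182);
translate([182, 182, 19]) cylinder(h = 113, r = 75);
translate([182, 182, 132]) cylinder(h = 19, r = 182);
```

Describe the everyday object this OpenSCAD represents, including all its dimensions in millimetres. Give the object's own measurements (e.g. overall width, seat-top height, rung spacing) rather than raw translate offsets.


A spool: two coaxial disc flanges of radius 182 mm and thickness 19 mm, joined by a core cylinder of radius 75 mm and height 113 mm. The lower flange rests on z = 0 and the three cylinders share a vertical axis.


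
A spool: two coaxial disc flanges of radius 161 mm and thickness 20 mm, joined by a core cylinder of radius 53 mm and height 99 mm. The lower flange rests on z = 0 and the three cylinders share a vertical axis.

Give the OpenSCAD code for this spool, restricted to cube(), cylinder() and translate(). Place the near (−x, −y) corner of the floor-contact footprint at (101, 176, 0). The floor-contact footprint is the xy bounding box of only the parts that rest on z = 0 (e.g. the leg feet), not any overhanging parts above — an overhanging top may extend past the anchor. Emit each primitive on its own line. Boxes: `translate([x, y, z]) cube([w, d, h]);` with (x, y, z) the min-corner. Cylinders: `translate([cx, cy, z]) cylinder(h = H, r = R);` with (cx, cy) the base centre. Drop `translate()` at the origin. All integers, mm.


translate([262, 337, 0]) cylinder(h = 20, r = 161);
translate([262, 337, 20]) cylinder(h = 99, r = 53);
translate([262, 337, 119]) cylinder(h = 20, r = 161);


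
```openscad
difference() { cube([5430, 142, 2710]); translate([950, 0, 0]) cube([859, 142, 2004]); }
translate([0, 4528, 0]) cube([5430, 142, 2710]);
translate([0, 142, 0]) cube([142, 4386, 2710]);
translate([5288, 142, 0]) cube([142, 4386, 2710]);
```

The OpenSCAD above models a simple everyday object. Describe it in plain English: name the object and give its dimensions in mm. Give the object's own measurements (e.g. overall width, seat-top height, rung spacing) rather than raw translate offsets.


A single room: four walls, each 2710 mm tall and 142 mm thick, enclosing an outside footprint 5430×4670 mm (x × y), no floor or roof. The front and back walls (−y and +y sides) run the full x-width; the side walls fit between their inner faces. A door opening 859 mm wide and 2004 mm tall is cut through the front wall from the floor up, its −x edge 950 mm from the wall's −x end.


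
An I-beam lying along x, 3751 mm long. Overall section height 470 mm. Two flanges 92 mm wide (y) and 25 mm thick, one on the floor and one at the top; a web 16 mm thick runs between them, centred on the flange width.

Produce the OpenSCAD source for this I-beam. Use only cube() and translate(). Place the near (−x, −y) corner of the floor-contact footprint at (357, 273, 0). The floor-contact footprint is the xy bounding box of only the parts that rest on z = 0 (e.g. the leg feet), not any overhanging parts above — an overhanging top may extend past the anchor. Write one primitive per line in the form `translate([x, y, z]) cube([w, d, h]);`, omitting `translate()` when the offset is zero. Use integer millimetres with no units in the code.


translate([357, 273, 0]) cube([3751, 92, 25]);
translate([357, 311, 25]) cube([3751, 16, 420]);
translate([357, 273, 445]) cube([3751, 92, 25]);


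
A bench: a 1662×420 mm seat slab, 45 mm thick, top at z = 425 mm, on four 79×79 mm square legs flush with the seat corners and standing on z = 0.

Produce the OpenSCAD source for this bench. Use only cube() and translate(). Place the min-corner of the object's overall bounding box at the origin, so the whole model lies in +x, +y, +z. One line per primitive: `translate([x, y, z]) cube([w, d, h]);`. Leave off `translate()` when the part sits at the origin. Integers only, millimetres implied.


// leg_h = 425 − 45 = 380
translate([0, 0, 380]) cube([1662, 420, 45]);
cube([79, 79, 380]);
translate([0, 341, 0]) cube([79, 79, 380]);
translate([1583, 0, 0]) cube([79, 79, 380]);
translate([1583, 341, 0]) cube([79, 79, 380]);


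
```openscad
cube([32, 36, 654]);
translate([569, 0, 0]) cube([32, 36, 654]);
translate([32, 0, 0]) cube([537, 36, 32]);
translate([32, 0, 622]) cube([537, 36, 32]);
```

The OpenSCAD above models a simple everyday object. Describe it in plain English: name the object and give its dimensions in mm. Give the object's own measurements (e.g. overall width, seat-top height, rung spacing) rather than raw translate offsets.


A rectangular picture frame lying in the x–z plane (depth along y). The opening is 537 mm wide (x) by 590 mm tall (z), surrounded by a border 32 mm wide on all four sides. The frame is 36 mm deep and is made of two full-height vertical stiles with two horizontal rails fitted between them.


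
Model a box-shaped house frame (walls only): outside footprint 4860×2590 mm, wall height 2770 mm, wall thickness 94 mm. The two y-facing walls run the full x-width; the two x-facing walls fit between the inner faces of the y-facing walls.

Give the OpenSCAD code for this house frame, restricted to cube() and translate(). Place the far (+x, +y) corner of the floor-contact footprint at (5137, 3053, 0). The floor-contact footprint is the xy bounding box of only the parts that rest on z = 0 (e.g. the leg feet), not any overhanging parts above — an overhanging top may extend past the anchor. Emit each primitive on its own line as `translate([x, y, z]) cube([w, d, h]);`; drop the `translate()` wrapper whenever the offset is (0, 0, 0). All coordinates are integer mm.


translate([277, 463, 0]) cube([4860, 94, 2770]);
translate([277, 2959, 0]) cube([4860, 94, 2770]);
translate([277, 557, 0]) cube([94, 2402, 2770]);
translate([5043, 557, 0]) cube([94, 2402, 2770]);


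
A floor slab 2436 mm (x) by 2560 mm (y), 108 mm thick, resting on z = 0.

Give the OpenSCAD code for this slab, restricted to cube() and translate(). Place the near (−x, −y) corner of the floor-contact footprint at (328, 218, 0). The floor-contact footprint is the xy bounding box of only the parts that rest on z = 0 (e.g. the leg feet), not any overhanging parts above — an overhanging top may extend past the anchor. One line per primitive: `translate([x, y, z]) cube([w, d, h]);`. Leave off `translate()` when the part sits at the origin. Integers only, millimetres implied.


translate([328, 218, 0]) cube([2436, 2560, 108]);


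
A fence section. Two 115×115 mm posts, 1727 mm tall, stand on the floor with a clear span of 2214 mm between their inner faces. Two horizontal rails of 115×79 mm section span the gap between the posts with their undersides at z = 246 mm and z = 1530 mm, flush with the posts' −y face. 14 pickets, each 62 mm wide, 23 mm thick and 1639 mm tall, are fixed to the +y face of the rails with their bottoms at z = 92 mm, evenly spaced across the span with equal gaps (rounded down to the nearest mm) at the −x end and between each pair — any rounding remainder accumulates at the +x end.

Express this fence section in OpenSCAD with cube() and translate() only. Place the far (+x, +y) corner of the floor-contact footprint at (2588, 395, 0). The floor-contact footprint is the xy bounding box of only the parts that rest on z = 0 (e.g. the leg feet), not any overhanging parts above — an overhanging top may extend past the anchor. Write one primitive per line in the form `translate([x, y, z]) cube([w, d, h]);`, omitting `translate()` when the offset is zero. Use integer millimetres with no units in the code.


translate([144, 280, 0]) cube([115, 115, 1727]);
translate([2473, 280, 0]) cube([115, 115, 1727]);
translate([259, 280, 246]) cube([2214, 115, 79]);
translate([259, 280, 1530]) cube([2214, 115, 79]);
translate([348, 395, 92]) cube([62, 23, 1639]);
translate([499, 395, 92]) cube([62, 23, 1639]);
translate([650, 395, 92]) cube([62, 23, 1639]);
translate([801, 395, 92]) cube([62, 23, 1639]);
translate([952, 395, 92]) cube([62, 23, 1639]);
translate([1103, 395, 92]) cube([62, 23, 1639]);
translate([1254, 395, 92]) cube([62, 23, 1639]);
translate([1405, 395, 92]) cube([62, 23, 1639]);
translate([1556, 395, 92]) cube([62, 23, 1639]);
translate([1707, 395, 92]) cube([62, 23, 1639]);
translate([1858, 395, 92]) cube([62, 23, 1639]);
translate([2009, 395, 92]) cube([62, 23, 1639]);
translate([2160, 395, 92]) cube([62, 23, 1639]);
translate([2311, 395, 92]) cube([62, 23, 1639]);


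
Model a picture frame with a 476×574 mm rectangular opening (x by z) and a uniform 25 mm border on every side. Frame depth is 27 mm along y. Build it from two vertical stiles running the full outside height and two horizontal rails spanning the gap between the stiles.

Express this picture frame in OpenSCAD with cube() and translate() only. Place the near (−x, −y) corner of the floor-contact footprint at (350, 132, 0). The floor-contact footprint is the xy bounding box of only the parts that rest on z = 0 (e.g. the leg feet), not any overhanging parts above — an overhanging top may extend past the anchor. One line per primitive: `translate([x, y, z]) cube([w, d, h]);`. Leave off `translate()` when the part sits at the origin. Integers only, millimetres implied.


translate([350, 132, 0]) cube([25, 27, 624]);
translate([851, 132, 0]) cube([25, 27, 624]);
translate([375, 132, 0]) cube([476, 27, 25]);
translate([375, 132, 599]) cube([476, 27, 25]);


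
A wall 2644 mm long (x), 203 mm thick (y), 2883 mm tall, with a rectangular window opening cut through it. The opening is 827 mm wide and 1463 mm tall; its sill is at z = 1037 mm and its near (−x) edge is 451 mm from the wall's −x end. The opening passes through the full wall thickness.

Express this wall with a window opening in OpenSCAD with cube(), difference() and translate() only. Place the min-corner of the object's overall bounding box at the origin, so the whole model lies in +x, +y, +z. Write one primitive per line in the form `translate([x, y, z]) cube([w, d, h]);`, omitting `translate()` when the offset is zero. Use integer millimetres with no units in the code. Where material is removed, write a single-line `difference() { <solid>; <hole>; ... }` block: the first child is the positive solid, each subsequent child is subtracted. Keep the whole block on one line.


difference() { cube([2644, 203, 2883]); translate([451, 0, 1037]) cube([827, 203, 1463]); }


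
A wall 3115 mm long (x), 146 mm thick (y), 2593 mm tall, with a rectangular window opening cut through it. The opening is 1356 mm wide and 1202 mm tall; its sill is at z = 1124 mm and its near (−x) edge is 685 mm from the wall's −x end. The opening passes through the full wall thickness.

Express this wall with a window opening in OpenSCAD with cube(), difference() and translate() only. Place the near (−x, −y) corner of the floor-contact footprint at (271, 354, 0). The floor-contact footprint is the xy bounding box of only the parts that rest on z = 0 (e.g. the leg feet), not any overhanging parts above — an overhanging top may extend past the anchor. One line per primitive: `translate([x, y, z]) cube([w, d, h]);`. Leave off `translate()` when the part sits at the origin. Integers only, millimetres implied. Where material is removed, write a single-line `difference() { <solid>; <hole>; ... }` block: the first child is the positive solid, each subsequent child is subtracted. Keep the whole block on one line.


difference() { translate([271, 354, 0]) cube([3115, 146, 2593]); translate([956, 354, 1124]) cube([1356, 146, 1202]); }


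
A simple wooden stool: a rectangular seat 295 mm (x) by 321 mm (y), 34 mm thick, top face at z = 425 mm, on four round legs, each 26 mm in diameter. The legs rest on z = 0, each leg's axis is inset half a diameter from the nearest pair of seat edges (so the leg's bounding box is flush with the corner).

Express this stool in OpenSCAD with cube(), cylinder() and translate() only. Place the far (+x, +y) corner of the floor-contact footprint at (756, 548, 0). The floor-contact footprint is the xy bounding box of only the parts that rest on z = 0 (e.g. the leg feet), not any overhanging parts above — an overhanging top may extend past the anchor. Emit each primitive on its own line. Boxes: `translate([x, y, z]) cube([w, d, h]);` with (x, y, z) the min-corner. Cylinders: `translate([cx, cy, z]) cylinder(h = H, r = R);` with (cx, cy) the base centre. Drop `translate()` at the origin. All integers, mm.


translate([461, 227, 391]) cube([295, 321, 34]);
translate([474, 240, 0]) cylinder(h = 391, r = 13);
translate([743, 240, 0]) cylinder(h = 391, r = 13);
translate([474, 535, 0]) cylinder(h = 391, r = 13);
translate([743, 535, 0]) cylinder(h = 391, r = 13);


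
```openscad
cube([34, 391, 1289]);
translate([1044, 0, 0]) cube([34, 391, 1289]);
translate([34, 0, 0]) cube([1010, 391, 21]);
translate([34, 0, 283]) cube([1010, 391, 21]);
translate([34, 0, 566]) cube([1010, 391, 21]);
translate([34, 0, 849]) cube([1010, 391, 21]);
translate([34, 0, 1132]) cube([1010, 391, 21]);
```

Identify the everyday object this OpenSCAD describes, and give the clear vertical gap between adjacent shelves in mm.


A bookshelf. The clear shelf gap is 262 mm.

Two tall side panels with 5 horizontal boards between them — a bookshelf. The first two shelf undersides are at z = 0 and z = 283; with shelf thickness 21, the clear gap is 283 − 0 − 21 = 262 mm.


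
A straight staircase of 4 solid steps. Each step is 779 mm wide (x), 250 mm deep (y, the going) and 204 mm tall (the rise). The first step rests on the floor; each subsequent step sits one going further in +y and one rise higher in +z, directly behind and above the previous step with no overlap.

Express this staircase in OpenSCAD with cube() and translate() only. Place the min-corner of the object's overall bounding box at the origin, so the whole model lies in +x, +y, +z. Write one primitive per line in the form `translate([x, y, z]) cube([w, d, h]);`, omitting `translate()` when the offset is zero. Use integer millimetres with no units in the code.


cube([779, 250, 204]);
translate([0, 250, 204]) cube([779, 250, 204]);
translate([0, 500, 408]) cube([779, 250, 204]);
translate([0, 750, 612]) cube([779, 250, 204]);


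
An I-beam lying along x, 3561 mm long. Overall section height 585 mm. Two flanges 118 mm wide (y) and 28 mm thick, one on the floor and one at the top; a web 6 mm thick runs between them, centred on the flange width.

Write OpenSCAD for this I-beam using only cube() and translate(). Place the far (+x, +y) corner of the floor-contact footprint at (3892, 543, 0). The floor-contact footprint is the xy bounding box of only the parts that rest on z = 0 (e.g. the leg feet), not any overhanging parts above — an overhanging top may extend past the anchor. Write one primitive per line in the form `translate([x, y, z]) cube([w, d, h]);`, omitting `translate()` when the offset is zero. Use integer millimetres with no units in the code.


translate([331, 425, 0]) cube([3561, 118, 28]);
translate([331, 481, 28]) cube([3561, 6, 529]);
translate([331, 425, 557]) cube([3561, 118, 28]);


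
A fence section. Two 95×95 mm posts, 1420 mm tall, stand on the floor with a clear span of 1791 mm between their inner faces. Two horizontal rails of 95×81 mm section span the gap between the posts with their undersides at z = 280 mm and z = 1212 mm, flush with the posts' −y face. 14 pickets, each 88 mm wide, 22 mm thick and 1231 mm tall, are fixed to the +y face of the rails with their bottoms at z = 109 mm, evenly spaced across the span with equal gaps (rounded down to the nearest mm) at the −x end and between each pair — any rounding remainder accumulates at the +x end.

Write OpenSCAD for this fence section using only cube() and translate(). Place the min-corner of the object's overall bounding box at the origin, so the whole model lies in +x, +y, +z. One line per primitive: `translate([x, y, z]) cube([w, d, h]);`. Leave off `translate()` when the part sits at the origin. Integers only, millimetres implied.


cube([95, 95, 1420]);
translate([1886, 0, 0]) cube([95, 95, 1420]);
translate([95, 0, 280]) cube([1791, 95, 81]);
translate([95, 0, 1212]) cube([1791, 95, 81]);
translate([132, 95, 109]) cube([88, 22, 1231]);
translate([257, 95, 109]) cube([88, 22, 1231]);
translate([382, 95, 109]) cube([88, 22, 1231]);
translate([507, 95, 109]) cube([88, 22, 1231]);
translate([632, 95, 109]) cube([88, 22, 1231]);
translate([757, 95, 109]) cube([88, 22, 1231]);
translate([882, 95, 109]) cube([88, 22, 1231]);
translate([1007, 95, 109]) cube([88, 22, 1231]);
translate([1132, 95, 109]) cube([88, 22, 1231]);
translate([1257, 95, 109]) cube([88, 22, 1231]);
translate([1382, 95, 109]) cube([88, 22, 1231]);
translate([1507, 95, 109]) cube([88, 22, 1231]);
translate([1632, 95, 109]) cube([88, 22, 1231]);
translate([1757, 95, 109]) cube([88, 22, 1231]);
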